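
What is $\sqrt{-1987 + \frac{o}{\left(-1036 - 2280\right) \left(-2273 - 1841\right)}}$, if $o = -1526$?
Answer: $\frac{i \sqrt{191007384197451}}{310046} \approx 44.576 i$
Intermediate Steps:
$\sqrt{-1987 + \frac{o}{\left(-1036 - 2280\right) \left(-2273 - 1841\right)}} = \sqrt{-1987 - \frac{1526}{\left(-1036 - 2280\right) \left(-2273 - 1841\right)}} = \sqrt{-1987 - \frac{1526}{\left(-3316\right) \left(-4114\right)}} = \sqrt{-1987 - \frac{1526}{13642024}} = \sqrt{-1987 - \frac{763}{6821012}} = \sqrt{- \frac{13553351607}{6821012}} = \frac{i \sqrt{191007384197451}}{310046}$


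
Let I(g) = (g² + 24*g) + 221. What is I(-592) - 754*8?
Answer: 330445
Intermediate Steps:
I(g) = 221 + g² + 24*g
I(-592) - 754*8 = (221 + (-592)² + 24*(-592)) - 754*8 = (221 + 350464 - 14208) - 6032 = 336477 - 6032 = 330445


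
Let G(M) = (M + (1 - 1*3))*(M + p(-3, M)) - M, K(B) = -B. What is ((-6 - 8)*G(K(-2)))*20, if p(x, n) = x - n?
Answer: 560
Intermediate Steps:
G(M) = 6 - 4*M (G(M) = (M + (1 - 1*3))*(M + (-3 - M)) - M = (M + (1 - 3))*(-3) - M = (M - 2)*(-3) - M = (-2 + M)*(-3) - M = (6 - 3*M) - M = 6 - 4*M)
((-6 - 8)*G(K(-2)))*20 = ((-6 - 8)*(6 - (-4)*(-2)))*20 = -14*(6 - 4*2)*20 = -14*(6 - 8)*20 = -14*(-2)*20 = 28*20 = 560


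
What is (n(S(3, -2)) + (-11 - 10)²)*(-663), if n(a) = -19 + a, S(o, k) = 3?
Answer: -281775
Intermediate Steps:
(n(S(3, -2)) + (-11 - 10)²)*(-663) = ((-19 + 3) + (-11 - 10)²)*(-663) = (-16 + (-21)²)*(-663) = (-16 + 441)*(-663) = 425*(-663) = -281775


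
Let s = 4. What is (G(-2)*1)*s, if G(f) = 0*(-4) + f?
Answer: -8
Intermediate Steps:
G(f) = f (G(f) = 0 + f = f)
(G(-2)*1)*s = -2*1*4 = -2*4 = -8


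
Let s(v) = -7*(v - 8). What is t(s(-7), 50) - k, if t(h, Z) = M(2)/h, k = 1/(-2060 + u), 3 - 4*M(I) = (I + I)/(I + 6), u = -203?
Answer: 2431/380184 ≈ 0.0063943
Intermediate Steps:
M(I) = ¾ - I/(2*(6 + I)) (M(I) = ¾ - (I + I)/(4*(I + 6)) = ¾ - 2*I/(4*(6 + I)) = ¾ - I/(2*(6 + I)))
k = -1/2263 (k = 1/(-2060 - 203) = 1/(-2263) = -1/2263 ≈ -0.00044189)
s(v) = 56 - 7*v (s(v) = -7*(-8 + v) = 56 - 7*v)
t(h, Z) = 5/(8*h) (t(h, Z) = ((18 + 2)/(4*(6 + 2)))/h = ((¼)*20/8)/h = ((¼)*(⅛)*20)/h = 5/(8*h))
t(s(-7), 50) - k = 5/(8*(56 - 7*(-7))) - 1*(-1/2263) = 5/(8*(56 + 49)) + 1/2263 = (5/8)/105 + 1/2263 = (5/8)*(1/105) + 1/2263 = 1/168 + 1/2263 = 2431/380184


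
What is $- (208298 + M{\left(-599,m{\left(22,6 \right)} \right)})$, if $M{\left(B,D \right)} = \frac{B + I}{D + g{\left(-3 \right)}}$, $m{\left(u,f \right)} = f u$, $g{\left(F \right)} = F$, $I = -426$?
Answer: $- \frac{26869417}{129} \approx -2.0829 \cdot 10^{5}$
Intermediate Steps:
$M{\left(B,D \right)} = \frac{-426 + B}{-3 + D}$ ($M{\left(B,D \right)} = \frac{B - 426}{D - 3} = \frac{-426 + B}{-3 + D}$)
$- (208298 + M{\left(-599,m{\left(22,6 \right)} \right)}) = - (208298 + \frac{-426 - 599}{-3 + 6 \cdot 22}) = - (208298 + \frac{1}{-3 + 132} \left(-1025\right)) = - (208298 + \frac{1}{129} \left(-1025\right)) = - (208298 - \frac{1025}{129}) = \left(-1\right) \frac{26869417}{129} = - \frac{26869417}{129}$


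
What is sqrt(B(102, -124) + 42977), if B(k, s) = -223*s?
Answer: sqrt(70629) ≈ 265.76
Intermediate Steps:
sqrt(B(102, -124) + 42977) = sqrt(-223*(-124) + 42977) = sqrt(27652 + 42977) = sqrt(70629)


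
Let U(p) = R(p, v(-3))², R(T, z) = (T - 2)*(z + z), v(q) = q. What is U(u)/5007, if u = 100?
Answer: 115248/1669 ≈ 69.052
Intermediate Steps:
R(T, z) = 2*z*(-2 + T) (R(T, z) = (-2 + T)*(2*z) = 2*z*(-2 + T))
U(p) = (12 - 6*p)² (U(p) = (2*(-3)*(-2 + p))² = (12 - 6*p)²)
U(u)/5007 = (36*(-2 + 100)²)/5007 = (36*98²)*(1/5007) = (36*9604)*(1/5007) = 345744*(1/5007) = 115248/1669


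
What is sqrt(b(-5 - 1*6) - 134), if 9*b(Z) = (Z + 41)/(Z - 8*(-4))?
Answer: 4*I*sqrt(3689)/21 ≈ 11.569*I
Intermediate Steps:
b(Z) = (41 + Z)/(9*(32 + Z)) (b(Z) = ((Z + 41)/(Z - 8*(-4)))/9 = ((41 + Z)/(Z + 32))/9 = ((41 + Z)/(32 + Z))/9 = (41 + Z)/(9*(32 + Z)))
sqrt(b(-5 - 1*6) - 134) = sqrt((41 + (-5 - 1*6))/(9*(32 + (-5 - 1*6))) - 134) = sqrt((41 + (-5 - 6))/(9*(32 + (-5 - 6))) - 134) = sqrt((41 - 11)/(9*(32 - 11)) - 134) = sqrt((1/9)*30/21 - 134) = sqrt((1/9)*(1/21)*30 - 134) = sqrt(10/63 - 134) = sqrt(-8432/63) = 4*I*sqrt(3689)/21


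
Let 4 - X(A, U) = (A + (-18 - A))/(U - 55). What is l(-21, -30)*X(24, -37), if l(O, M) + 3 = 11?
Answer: 700/23 ≈ 30.435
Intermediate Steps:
l(O, M) = 8 (l(O, M) = -3 + 11 = 8)
X(A, U) = 4 + 18/(-55 + U) (X(A, U) = 4 - (A + (-18 - A))/(U - 55) = 4 - (-18)/(-55 + U) = 4 + 18/(-55 + U))
l(-21, -30)*X(24, -37) = 8*(2*(-101 + 2*(-37))/(-55 - 37)) = 8*(2*(-101 - 74)/(-92)) = 8*(2*(-1/92)*(-175)) = 8*(175/46) = 700/23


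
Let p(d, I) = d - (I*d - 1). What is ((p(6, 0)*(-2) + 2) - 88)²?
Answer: 10000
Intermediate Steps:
p(d, I) = 1 + d - I*d (p(d, I) = d - (-1 + I*d) = d + (1 - I*d) = 1 + d - I*d)
((p(6, 0)*(-2) + 2) - 88)² = (((1 + 6 - 1*0*6)*(-2) + 2) - 88)² = (((1 + 6 + 0)*(-2) + 2) - 88)² = ((7*(-2) + 2) - 88)² = ((-14 + 2) - 88)² = (-12 - 88)² = (-100)² = 10000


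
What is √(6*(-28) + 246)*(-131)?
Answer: -131*√78 ≈ -1157.0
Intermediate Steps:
√(6*(-28) + 246)*(-131) = √(-168 + 246)*(-131) = √78*(-131) = -131*√78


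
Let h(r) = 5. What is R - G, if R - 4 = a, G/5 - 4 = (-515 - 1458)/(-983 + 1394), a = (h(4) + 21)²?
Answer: 281125/411 ≈ 684.00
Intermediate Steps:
a = 676 (a = (5 + 21)² = 26² = 676)
G = -1645/411 (G = 20 + 5*((-515 - 1458)/(-983 + 1394)) = 20 + 5*(-1973/411) = 20 - 9865/411 = -1645/411 ≈ -4.0024)
R = 680 (R = 4 + 676 = 680)
R - G = 680 - 1*(-1645/411) = 680 + 1645/411 = 281125/411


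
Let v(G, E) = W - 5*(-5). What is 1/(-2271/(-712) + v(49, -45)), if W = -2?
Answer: 712/18647 ≈ 0.038183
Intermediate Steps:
v(G, E) = 23 (v(G, E) = -2 - 5*(-5) = -2 + 25 = 23)
1/(-2271/(-712) + v(49, -45)) = 1/(-2271/(-712) + 23) = 1/(-2271*(-1/712) + 23) = 1/(2271/712 + 23) = 1/(18647/712) = 712/18647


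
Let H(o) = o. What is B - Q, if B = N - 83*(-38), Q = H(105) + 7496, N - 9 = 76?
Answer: -4362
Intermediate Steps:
N = 85 (N = 9 + 76 = 85)
Q = 7601 (Q = 105 + 7496 = 7601)
B = 3239 (B = 85 - 83*(-38) = 85 + 3154 = 3239)
B - Q = 3239 - 1*7601 = 3239 - 7601 = -4362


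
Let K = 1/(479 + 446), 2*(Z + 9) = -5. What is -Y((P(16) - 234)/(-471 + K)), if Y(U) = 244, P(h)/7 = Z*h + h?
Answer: -244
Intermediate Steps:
Z = -23/2 (Z = -9 + (1/2)*(-5) = -9 - 5/2 = -23/2 ≈ -11.500)
P(h) = -147*h/2 (P(h) = 7*(-23*h/2 + h) = 7*(-21*h/2) = -147*h/2)
K = 1/925 ≈ 0.0010811
-Y((P(16) - 234)/(-471 + K)) = -1*244 = -244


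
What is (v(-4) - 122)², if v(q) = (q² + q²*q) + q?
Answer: 30276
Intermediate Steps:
v(q) = q + q² + q³ (v(q) = (q² + q³) + q = q + q² + q³)
(v(-4) - 122)² = (-4*(1 - 4 + (-4)²) - 122)² = (-4*(1 - 4 + 16) - 122)² = (-4*13 - 122)² = (-52 - 122)² = (-174)² = 30276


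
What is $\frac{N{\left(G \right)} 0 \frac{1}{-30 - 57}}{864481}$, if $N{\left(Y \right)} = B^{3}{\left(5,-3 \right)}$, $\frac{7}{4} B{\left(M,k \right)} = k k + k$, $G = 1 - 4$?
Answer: $0$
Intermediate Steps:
$G = -3$
$B{\left(M,k \right)} = \frac{4 k}{7} + \frac{4 k^{2}}{7}$ ($B{\left(M,k \right)} = \frac{4 \left(k k + k\right)}{7} = \frac{4 \left(k^{2} + k\right)}{7} = \frac{4 \left(k + k^{2}\right)}{7} = \frac{4 k}{7} + \frac{4 k^{2}}{7}$)
$N{\left(Y \right)} = \frac{13824}{343}$ ($N{\left(Y \right)} = \left(\frac{4}{7} \left(-3\right) \left(1 - 3\right)\right)^{3} = \left(\frac{4}{7} \left(-3\right) \left(-2\right)\right)^{3} = \left(\frac{24}{7}\right)^{3} = \frac{13824}{343}$)
$\frac{N{\left(G \right)} 0 \frac{1}{-30 - 57}}{864481} = \frac{\frac{13824}{343} \cdot 0 \frac{1}{-30 - 57}}{864481} = \frac{0}{-87} \cdot \frac{1}{864481} = 0 \left(- \frac{1}{87}\right) \frac{1}{864481} = 0 \cdot \frac{1}{864481} = 0$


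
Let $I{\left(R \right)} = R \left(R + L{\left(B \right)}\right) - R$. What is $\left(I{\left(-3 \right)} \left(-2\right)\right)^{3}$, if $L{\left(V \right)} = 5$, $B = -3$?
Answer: $216$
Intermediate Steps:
$I{\left(R \right)} = - R + R \left(5 + R\right)$ ($I{\left(R \right)} = R \left(R + 5\right) - R = R \left(5 + R\right) - R = - R + R \left(5 + R\right)$)
$\left(I{\left(-3 \right)} \left(-2\right)\right)^{3} = \left(- 3 \left(4 - 3\right) \left(-2\right)\right)^{3} = \left(\left(-3\right) 1 \left(-2\right)\right)^{3} = \left(\left(-3\right) \left(-2\right)\right)^{3} = 6^{3} = 216$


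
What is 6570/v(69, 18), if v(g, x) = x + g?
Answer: 2190/29 ≈ 75.517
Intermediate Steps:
v(g, x) = g + x
6570/v(69, 18) = 6570/(69 + 18) = 6570/87 = 6570*(1/87) = 2190/29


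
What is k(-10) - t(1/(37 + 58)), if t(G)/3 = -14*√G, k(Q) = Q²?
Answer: 100 + 42*√95/95 ≈ 104.31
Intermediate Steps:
t(G) = -42*√G (t(G) = 3*(-14*√G) = -42*√G)
k(-10) - t(1/(37 + 58)) = (-10)² - (-42)*√(1/(37 + 58)) = 100 - (-42)*√(1/95) = 100 - (-42)*√95/95 = 100 + 42*√95/95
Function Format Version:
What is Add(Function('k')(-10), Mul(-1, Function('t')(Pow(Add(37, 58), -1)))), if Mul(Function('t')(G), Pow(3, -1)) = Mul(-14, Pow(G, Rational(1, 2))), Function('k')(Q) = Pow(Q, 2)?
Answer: Add(100, Mul(Rational(42, 95), Pow(95, Rational(1, 2)))) ≈ 104.31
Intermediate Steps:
Function('t')(G) = Mul(-42, Pow(G, Rational(1, 2))) (Function('t')(G) = Mul(3, Mul(-14, Pow(G, Rational(1, 2)))) = Mul(-42, Pow(G, Rational(1, 2))))
Add(Function('k')(-10), Mul(-1, Function('t')(Pow(Add(37, 58), -1)))) = Add(Pow(-10, 2), Mul(-1, Mul(-42, Pow(Pow(Add(37, 58), -1), Rational(1, 2))))) = Add(100, Mul(-1, Mul(-42, Pow(Pow(95, -1), Rational(1, 2))))) = Add(100, Mul(-1, Mul(-42, Pow(Rational(1, 95), Rational(1, 2))))) = Add(100, Mul(-1, Mul(-42, Mul(Rational(1, 95), Pow(95, Rational(1, 2)))))) = Add(100, Mul(-1, Mul(Rational(-42, 95), Pow(95, Rational(1, 2))))) = Add(100, Mul(Rational(42, 95), Pow(95, Rational(1, 2))))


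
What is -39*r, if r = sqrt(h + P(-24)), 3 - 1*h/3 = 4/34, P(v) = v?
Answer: -117*I*sqrt(493)/17 ≈ -152.81*I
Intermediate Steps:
h = 147/17 (h = 9 - 12/34 = 9 - 3*2/17 = 9 - 6/17 = 147/17 ≈ 8.6471)
r = 3*I*sqrt(493)/17 (r = sqrt(147/17 - 24) = sqrt(-261/17) = 3*I*sqrt(493)/17 ≈ 3.9183*I)
-39*r = -117*I*sqrt(493)/17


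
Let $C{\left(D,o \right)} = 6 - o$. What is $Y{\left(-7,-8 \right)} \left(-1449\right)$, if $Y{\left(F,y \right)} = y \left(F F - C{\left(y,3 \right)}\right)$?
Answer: $533232$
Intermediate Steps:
$Y{\left(F,y \right)} = y \left(-3 + F^{2}\right)$ ($Y{\left(F,y \right)} = y \left(F F - \left(6 - 3\right)\right) = y \left(F^{2} - \left(6 - 3\right)\right) = y \left(F^{2} - 3\right) = y \left(-3 + F^{2}\right)$)
$Y{\left(-7,-8 \right)} \left(-1449\right) = - 8 \left(-3 + \left(-7\right)^{2}\right) \left(-1449\right) = - 8 \left(-3 + 49\right) \left(-1449\right) = \left(-8\right) 46 \left(-1449\right) = \left(-368\right) \left(-1449\right) = 533232$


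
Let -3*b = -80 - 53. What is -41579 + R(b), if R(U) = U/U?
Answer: -41578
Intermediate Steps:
b = 133/3 (b = -(-80 - 53)/3 = -⅓*(-133) = 133/3 ≈ 44.333)
R(U) = 1
-41579 + R(b) = -41579 + 1 = -41578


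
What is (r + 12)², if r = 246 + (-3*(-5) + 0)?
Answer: 74529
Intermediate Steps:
r = 261 (r = 246 + (15 + 0) = 246 + 15 = 261)
(r + 12)² = (261 + 12)² = 273² = 74529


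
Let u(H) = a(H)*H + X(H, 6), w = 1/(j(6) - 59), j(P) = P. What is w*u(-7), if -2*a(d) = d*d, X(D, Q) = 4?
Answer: -351/106 ≈ -3.3113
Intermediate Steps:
w = -1/53 (w = 1/(6 - 59) = 1/(-53) = -1/53 ≈ -0.018868)
a(d) = -d**2/2 (a(d) = -d*d/2 = -d**2/2)
u(H) = 4 - H**3/2 (u(H) = (-H**2/2)*H + 4 = -H**3/2 + 4 = 4 - H**3/2)
w*u(-7) = -(4 - 1/2*(-7)**3)/53 = -(4 - 1/2*(-343))/53 = -(4 + 343/2)/53 = -1/53*351/2 = -351/106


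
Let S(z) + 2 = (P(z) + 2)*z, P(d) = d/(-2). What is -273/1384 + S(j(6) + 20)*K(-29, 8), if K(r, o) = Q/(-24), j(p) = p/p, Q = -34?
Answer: -132815/519 ≈ -255.91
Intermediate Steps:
P(d) = -d/2 (P(d) = d*(-1/2) = -d/2)
j(p) = 1
K(r, o) = 17/12 (K(r, o) = -34/(-24) = -34*(-1/24) = 17/12)
S(z) = -2 + z*(2 - z/2) (S(z) = -2 + (-z/2 + 2)*z = -2 + (2 - z/2)*z = -2 + z*(2 - z/2))
-273/1384 + S(j(6) + 20)*K(-29, 8) = -273/1384 + (-2 + 2*(1 + 20) - (1 + 20)**2/2)*(17/12) = -273*1/1384 + (-2 + 2*21 - 1/2*21**2)*(17/12) = -273/1384 + (-2 + 42 - 1/2*441)*(17/12) = -273/1384 + (-2 + 42 - 441/2)*(17/12) = -273/1384 - 361/2*17/12 = -273/1384 - 6137/24 = -132815/519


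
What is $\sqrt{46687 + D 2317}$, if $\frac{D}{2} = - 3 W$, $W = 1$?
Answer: $\sqrt{32785} \approx 181.07$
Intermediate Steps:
$D = -6$ ($D = 2 \left(\left(-3\right) 1\right) = 2 \left(-3\right) = -6$)
$\sqrt{46687 + D 2317} = \sqrt{46687 - 13902} = \sqrt{32785}$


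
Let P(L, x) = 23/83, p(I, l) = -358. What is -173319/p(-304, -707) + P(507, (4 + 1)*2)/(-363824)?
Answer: 2616890887907/5405333168 ≈ 484.13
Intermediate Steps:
P(L, x) = 23/83 (P(L, x) = 23*(1/83) = 23/83)
-173319/p(-304, -707) + P(507, (4 + 1)*2)/(-363824) = -173319/(-358) + (23/83)/(-363824) = -173319*(-1/358) + (23/83)*(-1/363824) = 173319/358 - 23/30197392 = 2616890887907/5405333168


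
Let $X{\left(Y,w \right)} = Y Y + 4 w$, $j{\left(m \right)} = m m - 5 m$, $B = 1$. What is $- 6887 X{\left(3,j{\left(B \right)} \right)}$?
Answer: $48209$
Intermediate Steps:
$j{\left(m \right)} = m^{2} - 5 m$
$X{\left(Y,w \right)} = Y^{2} + 4 w$
$- 6887 X{\left(3,j{\left(B \right)} \right)} = - 6887 \left(3^{2} + 4 \cdot 1 \left(-5 + 1\right)\right) = - 6887 \left(9 + 4 \cdot 1 \left(-4\right)\right) = - 6887 \left(9 + 4 \left(-4\right)\right) = - 6887 \left(9 - 16\right) = \left(-6887\right) \left(-7\right) = 48209$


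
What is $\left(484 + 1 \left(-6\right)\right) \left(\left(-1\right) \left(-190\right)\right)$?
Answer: $90820$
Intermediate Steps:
$\left(484 + 1 \left(-6\right)\right) \left(\left(-1\right) \left(-190\right)\right) = \left(484 - 6\right) 190 = 478 \cdot 190 = 90820$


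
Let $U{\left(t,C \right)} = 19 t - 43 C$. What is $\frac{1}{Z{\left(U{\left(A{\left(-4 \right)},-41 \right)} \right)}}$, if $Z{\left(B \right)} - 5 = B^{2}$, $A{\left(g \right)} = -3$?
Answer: $\frac{1}{2910441} \approx 3.4359 \cdot 10^{-7}$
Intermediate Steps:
$U{\left(t,C \right)} = - 43 C + 19 t$
$Z{\left(B \right)} = 5 + B^{2}$
$\frac{1}{Z{\left(U{\left(A{\left(-4 \right)},-41 \right)} \right)}} = \frac{1}{5 + \left(\left(-43\right) \left(-41\right) + 19 \left(-3\right)\right)^{2}} = \frac{1}{5 + \left(1763 - 57\right)^{2}} = \frac{1}{5 + 1706^{2}} = \frac{1}{5 + 2910436} = \frac{1}{2910441}$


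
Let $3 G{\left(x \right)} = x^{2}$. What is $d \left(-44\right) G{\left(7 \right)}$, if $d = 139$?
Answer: $- \frac{299684}{3} \approx -99895.0$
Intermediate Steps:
$G{\left(x \right)} = \frac{x^{2}}{3}$
$d \left(-44\right) G{\left(7 \right)} = 139 \left(-44\right) \frac{7^{2}}{3} = - 6116 \cdot \frac{1}{3} \cdot 49 = \left(-6116\right) \frac{49}{3} = - \frac{299684}{3}$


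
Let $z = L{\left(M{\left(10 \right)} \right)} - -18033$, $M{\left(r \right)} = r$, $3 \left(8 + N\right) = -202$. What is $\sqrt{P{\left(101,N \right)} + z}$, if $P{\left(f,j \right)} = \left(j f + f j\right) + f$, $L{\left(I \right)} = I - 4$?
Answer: $\frac{8 \sqrt{411}}{3} \approx 54.062$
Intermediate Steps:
$N = - \frac{226}{3}$ ($N = -8 + \frac{1}{3} \left(-202\right) = -8 - \frac{202}{3} = - \frac{226}{3} \approx -75.333$)
$L{\left(I \right)} = -4 + I$
$P{\left(f,j \right)} = f + 2 f j$ ($P{\left(f,j \right)} = \left(f j + f j\right) + f = 2 f j + f = f + 2 f j$)
$z = 18039$ ($z = \left(-4 + 10\right) - -18033 = 6 + 18033 = 18039$)
$\sqrt{P{\left(101,N \right)} + z} = \sqrt{101 \left(1 + 2 \left(- \frac{226}{3}\right)\right) + 18039} = \sqrt{101 \left(1 - \frac{452}{3}\right) + 18039} = \sqrt{101 \left(- \frac{449}{3}\right) + 18039} = \sqrt{- \frac{45349}{3} + 18039} = \sqrt{\frac{8768}{3}} = \frac{8 \sqrt{411}}{3}$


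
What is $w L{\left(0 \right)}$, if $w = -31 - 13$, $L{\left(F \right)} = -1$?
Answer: $44$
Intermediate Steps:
$w = -44$
$w L{\left(0 \right)} = \left(-44\right) \left(-1\right) = 44$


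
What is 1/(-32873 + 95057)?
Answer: 1/62184 ≈ 1.6081e-5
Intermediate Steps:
1/(-32873 + 95057) = 1/62184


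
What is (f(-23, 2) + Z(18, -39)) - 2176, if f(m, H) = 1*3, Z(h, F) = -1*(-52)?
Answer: -2121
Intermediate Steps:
Z(h, F) = 52
f(m, H) = 3
(f(-23, 2) + Z(18, -39)) - 2176 = (3 + 52) - 2176 = 55 - 2176 = -2121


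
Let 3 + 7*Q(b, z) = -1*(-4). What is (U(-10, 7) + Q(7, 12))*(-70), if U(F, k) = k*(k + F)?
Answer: 1460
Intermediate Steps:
U(F, k) = k*(F + k)
Q(b, z) = ⅐ (Q(b, z) = -3/7 + (-1*(-4))/7 = -3/7 + (⅐)*4 = -3/7 + 4/7 = ⅐)
(U(-10, 7) + Q(7, 12))*(-70) = (7*(-10 + 7) + ⅐)*(-70) = (7*(-3) + ⅐)*(-70) = (-21 + ⅐)*(-70) = -146/7*(-70) = 1460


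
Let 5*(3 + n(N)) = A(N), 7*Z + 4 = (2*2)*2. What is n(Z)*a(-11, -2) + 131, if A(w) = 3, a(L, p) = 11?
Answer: 523/5 ≈ 104.60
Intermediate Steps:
Z = 4/7 (Z = -4/7 + ((2*2)*2)/7 = -4/7 + (4*2)/7 = -4/7 + (⅐)*8 = -4/7 + 8/7 = 4/7 ≈ 0.57143)
n(N) = -12/5 (n(N) = -3 + (⅕)*3 = -3 + ⅗ = -12/5)
n(Z)*a(-11, -2) + 131 = -12/5*11 + 131 = -132/5 + 131 = 523/5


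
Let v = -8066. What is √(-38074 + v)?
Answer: 2*I*√11535 ≈ 214.8*I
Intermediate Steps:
√(-38074 + v) = √(-38074 - 8066) = √(-46140) = 2*I*√11535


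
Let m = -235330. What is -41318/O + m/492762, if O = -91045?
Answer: -532839767/22431758145 ≈ -0.023754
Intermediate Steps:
-41318/O + m/492762 = -41318/(-91045) - 235330/492762 = -41318*(-1/91045) - 235330*1/492762 = 41318/91045 - 117665/246381 = -532839767/22431758145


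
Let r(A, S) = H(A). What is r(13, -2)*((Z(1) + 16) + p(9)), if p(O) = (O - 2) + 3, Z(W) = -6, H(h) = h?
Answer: 260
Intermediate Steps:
r(A, S) = A
p(O) = 1 + O (p(O) = (-2 + O) + 3 = 1 + O)
r(13, -2)*((Z(1) + 16) + p(9)) = 13*((-6 + 16) + (1 + 9)) = 13*(10 + 10) = 13*20 = 260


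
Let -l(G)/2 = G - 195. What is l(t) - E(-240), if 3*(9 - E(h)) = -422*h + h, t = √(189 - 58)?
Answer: 34061 - 2*√131 ≈ 34038.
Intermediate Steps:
t = √131 ≈ 11.446
E(h) = 9 + 421*h/3 (E(h) = 9 - (-422*h + h)/3 = 9 - (-421)*h/3 = 9 + 421*h/3)
l(G) = 390 - 2*G (l(G) = -2*(G - 195) = -2*(-195 + G) = 390 - 2*G)
l(t) - E(-240) = (390 - 2*√131) - (9 + (421/3)*(-240)) = (390 - 2*√131) - (9 - 33680) = (390 - 2*√131) - 1*(-33671) = (390 - 2*√131) + 33671 = 34061 - 2*√131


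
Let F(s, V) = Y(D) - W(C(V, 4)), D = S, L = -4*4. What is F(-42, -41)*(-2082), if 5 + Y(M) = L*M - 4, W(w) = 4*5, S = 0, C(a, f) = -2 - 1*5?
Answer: 60378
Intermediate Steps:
L = -16
C(a, f) = -7 (C(a, f) = -2 - 5 = -7)
D = 0
W(w) = 20
Y(M) = -9 - 16*M (Y(M) = -5 + (-16*M - 4) = -5 + (-4 - 16*M) = -9 - 16*M)
F(s, V) = -29 (F(s, V) = (-9 - 16*0) - 1*20 = (-9 + 0) - 20 = -9 - 20 = -29)
F(-42, -41)*(-2082) = -29*(-2082) = 60378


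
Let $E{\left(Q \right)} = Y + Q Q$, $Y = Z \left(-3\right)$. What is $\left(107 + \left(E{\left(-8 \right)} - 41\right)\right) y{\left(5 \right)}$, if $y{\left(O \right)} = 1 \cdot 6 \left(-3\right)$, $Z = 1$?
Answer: $-2286$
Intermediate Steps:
$y{\left(O \right)} = -18$ ($y{\left(O \right)} = 6 \left(-3\right) = -18$)
$Y = -3$ ($Y = 1 \left(-3\right) = -3$)
$E{\left(Q \right)} = -3 + Q^{2}$ ($E{\left(Q \right)} = -3 + Q Q = -3 + Q^{2}$)
$\left(107 + \left(E{\left(-8 \right)} - 41\right)\right) y{\left(5 \right)} = \left(107 - \left(44 - 64\right)\right) \left(-18\right) = \left(107 + \left(\left(-3 + 64\right) - 41\right)\right) \left(-18\right) = \left(107 + \left(61 - 41\right)\right) \left(-18\right) = \left(107 + 20\right) \left(-18\right) = 127 \left(-18\right) = -2286$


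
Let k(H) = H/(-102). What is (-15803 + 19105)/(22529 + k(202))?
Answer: 84201/574439 ≈ 0.14658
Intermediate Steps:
k(H) = -H/102 (k(H) = H*(-1/102) = -H/102)
(-15803 + 19105)/(22529 + k(202)) = (-15803 + 19105)/(22529 - 1/102*202) = 3302/(22529 - 101/51) = 3302/(1148878/51) = 3302*(51/1148878) = 84201/574439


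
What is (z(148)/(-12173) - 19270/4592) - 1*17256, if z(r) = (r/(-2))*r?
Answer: -45426469/2632 ≈ -17259.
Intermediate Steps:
z(r) = -r²/2 (z(r) = (-r/2)*r = -r²/2)
(z(148)/(-12173) - 19270/4592) - 1*17256 = (-½*148²/(-12173) - 19270/4592) - 1*17256 = (-½*21904*(-1/12173) - 19270*1/4592) - 17256 = (-10952*(-1/12173) - 235/56) - 17256 = (296/329 - 235/56) - 17256 = -8677/2632 - 17256 = -45426469/2632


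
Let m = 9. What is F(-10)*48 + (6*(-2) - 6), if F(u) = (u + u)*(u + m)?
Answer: 942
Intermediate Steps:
F(u) = 2*u*(9 + u) (F(u) = (u + u)*(u + 9) = (2*u)*(9 + u) = 2*u*(9 + u))
F(-10)*48 + (6*(-2) - 6) = (2*(-10)*(9 - 10))*48 + (6*(-2) - 6) = (2*(-10)*(-1))*48 + (-12 - 6) = 20*48 - 18 = 960 - 18 = 942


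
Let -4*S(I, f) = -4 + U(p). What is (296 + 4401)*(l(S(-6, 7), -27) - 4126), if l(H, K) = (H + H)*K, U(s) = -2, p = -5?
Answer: -19760279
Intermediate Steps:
S(I, f) = 3/2 (S(I, f) = -(-4 - 2)/4 = -¼*(-6) = 3/2)
l(H, K) = 2*H*K (l(H, K) = (2*H)*K = 2*H*K)
(296 + 4401)*(l(S(-6, 7), -27) - 4126) = (296 + 4401)*(2*(3/2)*(-27) - 4126) = 4697*(-81 - 4126) = 4697*(-4207) = -19760279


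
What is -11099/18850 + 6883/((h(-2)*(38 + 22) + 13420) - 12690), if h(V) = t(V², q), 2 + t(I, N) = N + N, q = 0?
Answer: 6148708/574925 ≈ 10.695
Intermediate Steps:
t(I, N) = -2 + 2*N (t(I, N) = -2 + (N + N) = -2 + 2*N)
h(V) = -2 (h(V) = -2 + 2*0 = -2 + 0 = -2)
-11099/18850 + 6883/((h(-2)*(38 + 22) + 13420) - 12690) = -11099/18850 + 6883/((-2*(38 + 22) + 13420) - 12690) = -11099*1/18850 + 6883/((-2*60 + 13420) - 12690) = -11099/18850 + 6883/((-120 + 13420) - 12690) = -11099/18850 + 6883/(13300 - 12690) = -11099/18850 + 6883/610 = 6148708/574925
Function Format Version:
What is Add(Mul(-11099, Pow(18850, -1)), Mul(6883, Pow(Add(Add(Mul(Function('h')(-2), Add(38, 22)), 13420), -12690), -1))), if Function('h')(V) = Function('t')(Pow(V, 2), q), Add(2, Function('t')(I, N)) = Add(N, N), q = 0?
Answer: Rational(6148708, 574925) ≈ 10.695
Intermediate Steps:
Function('t')(I, N) = Add(-2, Mul(2, N)) (Function('t')(I, N) = Add(-2, Add(N, N)) = Add(-2, Mul(2, N)))
Function('h')(V) = -2 (Function('h')(V) = Add(-2, Mul(2, 0)) = Add(-2, 0) = -2)
Add(Mul(-11099, Pow(18850, -1)), Mul(6883, Pow(Add(Add(Mul(Function('h')(-2), Add(38, 22)), 13420), -12690), -1))) = Add(Mul(-11099, Pow(18850, -1)), Mul(6883, Pow(Add(Add(Mul(-2, Add(38, 22)), 13420), -12690), -1))) = Add(Mul(-11099, Rational(1, 18850)), Mul(6883, Pow(Add(Add(Mul(-2, 60), 13420), -12690), -1))) = Add(Rational(-11099, 18850), Mul(6883, Pow(Add(Add(-120, 13420), -12690), -1))) = Add(Rational(-11099, 18850), Mul(6883, Pow(Add(13300, -12690), -1))) = Add(Rational(-11099, 18850), Mul(6883, Pow(610, -1))) = Add(Rational(-11099, 18850), Mul(6883, Rational(1, 610))) = Add(Rational(-11099, 18850), Rational(6883, 610)) = Rational(6148708, 574925)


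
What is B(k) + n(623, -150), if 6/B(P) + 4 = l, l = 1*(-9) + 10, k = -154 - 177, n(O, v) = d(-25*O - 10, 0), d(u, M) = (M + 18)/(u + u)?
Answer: -10393/5195 ≈ -2.0006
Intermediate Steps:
d(u, M) = (18 + M)/(2*u) (d(u, M) = (18 + M)/((2*u)) = (18 + M)*(1/(2*u)) = (18 + M)/(2*u))
n(O, v) = 9/(-10 - 25*O) (n(O, v) = (18 + 0)/(2*(-25*O - 10)) = (½)*18/(-10 - 25*O) = 9/(-10 - 25*O))
k = -331
l = 1 (l = -9 + 10 = 1)
B(P) = -2 (B(P) = 6/(-4 + 1) = 6/(-3) = 6*(-⅓) = -2)
B(k) + n(623, -150) = -2 - 9/(10 + 25*623) = -2 - 9/(10 + 15575) = -2 - 9/15585 = -2 - 9*1/15585 = -2 - 3/5195 = -10393/5195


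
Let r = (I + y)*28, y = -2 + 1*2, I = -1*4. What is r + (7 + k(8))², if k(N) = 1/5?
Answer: -1504/25 ≈ -60.160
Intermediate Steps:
I = -4
k(N) = ⅕
y = 0 (y = -2 + 2 = 0)
r = -112 (r = (-4 + 0)*28 = -4*28 = -112)
r + (7 + k(8))² = -112 + (7 + ⅕)² = -112 + (36/5)² = -112 + 1296/25 = -1504/25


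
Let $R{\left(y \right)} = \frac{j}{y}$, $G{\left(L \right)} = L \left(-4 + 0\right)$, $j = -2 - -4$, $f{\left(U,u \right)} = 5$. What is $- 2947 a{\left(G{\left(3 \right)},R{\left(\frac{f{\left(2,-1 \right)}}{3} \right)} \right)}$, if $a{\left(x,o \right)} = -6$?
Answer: $17682$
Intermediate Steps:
$j = 2$ ($j = -2 + 4 = 2$)
$G{\left(L \right)} = - 4 L$ ($G{\left(L \right)} = L \left(-4\right) = - 4 L$)
$R{\left(y \right)} = \frac{2}{y}$
$- 2947 a{\left(G{\left(3 \right)},R{\left(\frac{f{\left(2,-1 \right)}}{3} \right)} \right)} = \left(-2947\right) \left(-6\right) = 17682$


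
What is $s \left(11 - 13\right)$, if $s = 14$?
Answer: $-28$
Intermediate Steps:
$s \left(11 - 13\right) = 14 \left(11 - 13\right) = 14 \left(-2\right) = -28$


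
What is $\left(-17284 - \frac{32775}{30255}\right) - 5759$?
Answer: $- \frac{46479916}{2017} \approx -23044.0$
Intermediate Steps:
$\left(-17284 - \frac{32775}{30255}\right) - 5759 = \left(-17284 - \frac{2185}{2017}\right) - 5759 = - \frac{34864013}{2017} - 5759 = - \frac{46479916}{2017}$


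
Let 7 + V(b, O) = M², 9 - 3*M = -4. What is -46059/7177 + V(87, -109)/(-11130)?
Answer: -43532932/6782265 ≈ -6.4186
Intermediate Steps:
M = 13/3 (M = 3 - ⅓*(-4) = 3 + 4/3 = 13/3 ≈ 4.3333)
V(b, O) = 106/9 (V(b, O) = -7 + (13/3)² = -7 + 169/9 = 106/9)
-46059/7177 + V(87, -109)/(-11130) = -46059/7177 + (106/9)/(-11130) = -46059*1/7177 + (106/9)*(-1/11130) = -46059/7177 - 1/945 = -43532932/6782265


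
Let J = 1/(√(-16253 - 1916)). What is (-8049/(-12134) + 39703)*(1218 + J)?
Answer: 293394428859/6067 - 481764251*I*√18169/220462646 ≈ 4.8359e+7 - 294.55*I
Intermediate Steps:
J = -I*√18169/18169 (J = 1/(√(-18169)) = 1/(I*√18169) = -I*√18169/18169 ≈ -0.0074188*I)
(-8049/(-12134) + 39703)*(1218 + J) = (-8049/(-12134) + 39703)*(1218 - I*√18169/18169) = (-8049*(-1/12134) + 39703)*(1218 - I*√18169/18169) = (8049/12134 + 39703)*(1218 - I*√18169/18169) = 481764251*(1218 - I*√18169/18169)/12134 = 293394428859/6067 - 481764251*I*√18169/220462646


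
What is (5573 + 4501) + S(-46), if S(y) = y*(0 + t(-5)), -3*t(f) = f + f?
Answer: 29762/3 ≈ 9920.7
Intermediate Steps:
t(f) = -2*f/3 (t(f) = -(f + f)/3 = -2*f/3)
S(y) = 10*y/3 (S(y) = y*(0 - ⅔*(-5)) = y*(0 + 10/3) = y*(10/3) = 10*y/3)
(5573 + 4501) + S(-46) = (5573 + 4501) + (10/3)*(-46) = 10074 - 460/3 = 29762/3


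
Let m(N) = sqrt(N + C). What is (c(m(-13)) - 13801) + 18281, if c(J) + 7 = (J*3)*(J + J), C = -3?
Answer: 4377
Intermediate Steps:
m(N) = sqrt(-3 + N) (m(N) = sqrt(N - 3) = sqrt(-3 + N))
c(J) = -7 + 6*J**2 (c(J) = -7 + (J*3)*(J + J) = -7 + (3*J)*(2*J) = -7 + 6*J**2)
(c(m(-13)) - 13801) + 18281 = ((-7 + 6*(sqrt(-3 - 13))**2) - 13801) + 18281 = ((-7 + 6*(sqrt(-16))**2) - 13801) + 18281 = ((-7 + 6*(4*I)**2) - 13801) + 18281 = ((-7 + 6*(-16)) - 13801) + 18281 = ((-7 - 96) - 13801) + 18281 = (-103 - 13801) + 18281 = -13904 + 18281 = 4377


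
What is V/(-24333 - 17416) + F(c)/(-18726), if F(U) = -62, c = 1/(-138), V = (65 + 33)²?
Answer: -88628033/390895887 ≈ -0.22673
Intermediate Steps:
V = 9604 (V = 98² = 9604)
c = -1/138 ≈ -0.0072464
V/(-24333 - 17416) + F(c)/(-18726) = 9604/(-24333 - 17416) - 62/(-18726) = 9604/(-41749) - 62*(-1/18726) = 9604*(-1/41749) + 31/9363 = -9604/41749 + 31/9363 = -88628033/390895887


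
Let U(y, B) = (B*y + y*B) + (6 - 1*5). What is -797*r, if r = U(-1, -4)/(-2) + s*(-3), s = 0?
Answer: 7173/2 ≈ 3586.5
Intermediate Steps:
U(y, B) = 1 + 2*B*y (U(y, B) = (B*y + B*y) + (6 - 5) = 2*B*y + 1 = 1 + 2*B*y)
r = -9/2 (r = (1 + 2*(-4)*(-1))/(-2) + 0*(-3) = (1 + 8)*(-1/2) + 0 = 9*(-1/2) + 0 = -9/2 + 0 = -9/2 ≈ -4.5000)
-797*r = -797*(-9/2) = 7173/2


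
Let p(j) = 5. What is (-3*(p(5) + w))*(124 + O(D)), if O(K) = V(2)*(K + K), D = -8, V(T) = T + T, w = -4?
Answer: -180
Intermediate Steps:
V(T) = 2*T
O(K) = 8*K (O(K) = (2*2)*(K + K) = 4*(2*K) = 8*K)
(-3*(p(5) + w))*(124 + O(D)) = (-3*(5 - 4))*(124 + 8*(-8)) = (-3*1)*(124 - 64) = -3*60 = -180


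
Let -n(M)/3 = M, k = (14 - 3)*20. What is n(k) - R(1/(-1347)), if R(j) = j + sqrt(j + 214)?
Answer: -889019/1347 - sqrt(388282179)/1347 ≈ -674.63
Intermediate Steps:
k = 220 (k = 11*20 = 220)
R(j) = j + sqrt(214 + j)
n(M) = -3*M
n(k) - R(1/(-1347)) = -3*220 - (1/(-1347) + sqrt(214 + 1/(-1347))) = -660 - (-1/1347 + sqrt(214 - 1/1347)) = -660 - (-1/1347 + sqrt(288257/1347)) = -660 - (-1/1347 + sqrt(388282179)/1347) = -660 + (1/1347 - sqrt(388282179)/1347) = -889019/1347 - sqrt(388282179)/1347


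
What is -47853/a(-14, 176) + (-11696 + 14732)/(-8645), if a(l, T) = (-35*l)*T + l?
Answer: -4595043/5070910 ≈ -0.90616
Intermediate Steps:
a(l, T) = l - 35*T*l (a(l, T) = -35*T*l + l = l - 35*T*l)
-47853/a(-14, 176) + (-11696 + 14732)/(-8645) = -47853*(-1/(14*(1 - 35*176))) + (-11696 + 14732)/(-8645) = -47853*(-1/(14*(1 - 6160))) + 3036*(-1/8645) = -47853/((-14*(-6159))) - 3036/8645 = -47853/86226 - 3036/8645 = -47853*1/86226 - 3036/8645 = -15951/28742 - 3036/8645 = -4595043/5070910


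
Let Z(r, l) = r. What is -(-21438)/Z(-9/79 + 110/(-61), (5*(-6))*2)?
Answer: -103309722/9239 ≈ -11182.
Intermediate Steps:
-(-21438)/Z(-9/79 + 110/(-61), (5*(-6))*2) = -(-21438)/(-9/79 + 110/(-61)) = -(-21438)/(-9*1/79 + 110*(-1/61)) = -(-21438)/(-9/79 - 110/61) = -(-21438)/(-9239/4819) = -(-21438)*(-4819)/9239 = -1*103309722/9239 = -103309722/9239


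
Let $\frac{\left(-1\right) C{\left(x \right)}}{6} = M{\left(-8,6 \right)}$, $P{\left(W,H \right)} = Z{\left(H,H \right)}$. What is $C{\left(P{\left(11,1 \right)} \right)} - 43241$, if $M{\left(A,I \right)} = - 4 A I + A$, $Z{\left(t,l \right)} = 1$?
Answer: $-44345$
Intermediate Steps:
$P{\left(W,H \right)} = 1$
$M{\left(A,I \right)} = A - 4 A I$ ($M{\left(A,I \right)} = - 4 A I + A = A - 4 A I$)
$C{\left(x \right)} = -1104$ ($C{\left(x \right)} = - 6 \left(- 8 \left(1 - 24\right)\right) = - 6 \left(\left(-8\right) \left(-23\right)\right) = \left(-6\right) 184 = -1104$)
$C{\left(P{\left(11,1 \right)} \right)} - 43241 = -1104 - 43241 = -44345$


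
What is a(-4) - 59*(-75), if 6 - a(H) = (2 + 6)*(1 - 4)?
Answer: 4455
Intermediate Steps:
a(H) = 30 (a(H) = 6 - (2 + 6)*(1 - 4) = 6 - 8*(-3) = 6 - 1*(-24) = 6 + 24 = 30)
a(-4) - 59*(-75) = 30 - 59*(-75) = 30 + 4425 = 4455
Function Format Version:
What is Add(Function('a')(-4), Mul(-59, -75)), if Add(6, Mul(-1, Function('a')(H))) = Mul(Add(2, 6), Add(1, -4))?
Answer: 4455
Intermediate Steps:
Function('a')(H) = 30 (Function('a')(H) = Add(6, Mul(-1, Mul(Add(2, 6), Add(1, -4)))) = Add(6, Mul(-1, Mul(8, -3))) = Add(6, Mul(-1, -24)) = Add(6, 24) = 30)
Add(Function('a')(-4), Mul(-59, -75)) = Add(30, Mul(-59, -75)) = Add(30, 4425) = 4455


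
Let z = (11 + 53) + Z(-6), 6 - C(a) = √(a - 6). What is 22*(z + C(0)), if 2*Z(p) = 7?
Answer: 1617 - 22*I*√6 ≈ 1617.0 - 53.889*I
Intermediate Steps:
Z(p) = 7/2 (Z(p) = (½)*7 = 7/2)
C(a) = 6 - √(-6 + a) (C(a) = 6 - √(a - 6) = 6 - √(-6 + a))
z = 135/2 (z = (11 + 53) + 7/2 = 64 + 7/2 = 135/2 ≈ 67.500)
22*(z + C(0)) = 22*(135/2 + (6 - √(-6 + 0))) = 22*(135/2 + (6 - √(-6))) = 22*(135/2 + (6 - I*√6)) = 22*(147/2 - I*√6) = 1617 - 22*I*√6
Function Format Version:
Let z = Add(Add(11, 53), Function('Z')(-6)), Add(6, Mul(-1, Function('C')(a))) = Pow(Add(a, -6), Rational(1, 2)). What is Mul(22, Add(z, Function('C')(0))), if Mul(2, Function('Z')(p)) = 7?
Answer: Add(1617, Mul(-22, I, Pow(6, Rational(1, 2)))) ≈ Add(1617.0, Mul(-53.889, I))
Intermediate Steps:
Function('Z')(p) = Rational(7, 2) (Function('Z')(p) = Mul(Rational(1, 2), 7) = Rational(7, 2))
Function('C')(a) = Add(6, Mul(-1, Pow(Add(-6, a), Rational(1, 2)))) (Function('C')(a) = Add(6, Mul(-1, Pow(Add(a, -6), Rational(1, 2)))) = Add(6, Mul(-1, Pow(Add(-6, a), Rational(1, 2)))))
z = Rational(135, 2) (z = Add(Add(11, 53), Rational(7, 2)) = Add(64, Rational(7, 2)) = Rational(135, 2) ≈ 67.500)
Mul(22, Add(z, Function('C')(0))) = Mul(22, Add(Rational(135, 2), Add(6, Mul(-1, Pow(Add(-6, 0), Rational(1, 2)))))) = Mul(22, Add(Rational(135, 2), Add(6, Mul(-1, Pow(-6, Rational(1, 2)))))) = Mul(22, Add(Rational(135, 2), Add(6, Mul(-1, Mul(I, Pow(6, Rational(1, 2))))))) = Mul(22, Add(Rational(135, 2), Add(6, Mul(-1, I, Pow(6, Rational(1, 2)))))) = Mul(22, Add(Rational(147, 2), Mul(-1, I, Pow(6, Rational(1, 2))))) = Add(1617, Mul(-22, I, Pow(6, Rational(1, 2))))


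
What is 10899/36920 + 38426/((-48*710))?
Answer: -36875/44304 ≈ -0.83232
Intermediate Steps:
10899/36920 + 38426/((-48*710)) = 10899*(1/36920) + 38426/(-34080) = 10899/36920 + 38426*(-1/34080) = 10899/36920 - 19213/17040 = -36875/44304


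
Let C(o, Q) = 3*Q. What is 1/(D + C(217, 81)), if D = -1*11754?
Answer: -1/11511 ≈ -8.6873e-5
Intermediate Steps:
D = -11754
1/(D + C(217, 81)) = 1/(-11754 + 3*81) = 1/(-11754 + 243) = 1/(-11511) = -1/11511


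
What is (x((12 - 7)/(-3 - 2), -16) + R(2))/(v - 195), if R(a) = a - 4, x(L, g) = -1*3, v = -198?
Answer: 5/393 ≈ 0.012723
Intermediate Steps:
x(L, g) = -3
R(a) = -4 + a
(x((12 - 7)/(-3 - 2), -16) + R(2))/(v - 195) = (-3 + (-4 + 2))/(-198 - 195) = (-3 - 2)/(-393) = -5*(-1/393) = 5/393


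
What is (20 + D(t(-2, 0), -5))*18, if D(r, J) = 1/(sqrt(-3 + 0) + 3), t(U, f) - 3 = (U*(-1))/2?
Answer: 729/2 - 3*I*sqrt(3)/2 ≈ 364.5 - 2.5981*I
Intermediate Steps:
t(U, f) = 3 - U/2 (t(U, f) = 3 + (U*(-1))/2 = 3 - U*(1/2) = 3 - U/2)
D(r, J) = 1/(3 + I*sqrt(3)) (D(r, J) = 1/(sqrt(-3) + 3) = 1/(I*sqrt(3) + 3) = 1/(3 + I*sqrt(3)))
(20 + D(t(-2, 0), -5))*18 = (20 + (1/4 - I*sqrt(3)/12))*18 = (81/4 - I*sqrt(3)/12)*18 = 729/2 - 3*I*sqrt(3)/2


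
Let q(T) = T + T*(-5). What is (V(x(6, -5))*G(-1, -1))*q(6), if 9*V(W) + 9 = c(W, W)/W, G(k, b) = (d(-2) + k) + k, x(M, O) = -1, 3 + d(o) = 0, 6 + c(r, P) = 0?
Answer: -40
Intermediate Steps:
c(r, P) = -6 (c(r, P) = -6 + 0 = -6)
d(o) = -3 (d(o) = -3 + 0 = -3)
G(k, b) = -3 + 2*k (G(k, b) = (-3 + k) + k = -3 + 2*k)
q(T) = -4*T (q(T) = T - 5*T = -4*T)
V(W) = -1 - 2/(3*W) (V(W) = -1 + (-6/W)/9 = -1 - 2/(3*W))
(V(x(6, -5))*G(-1, -1))*q(6) = (((-⅔ - 1*(-1))/(-1))*(-3 + 2*(-1)))*(-4*6) = ((-(-⅔ + 1))*(-3 - 2))*(-24) = (-1*⅓*(-5))*(-24) = -⅓*(-5)*(-24) = (5/3)*(-24) = -40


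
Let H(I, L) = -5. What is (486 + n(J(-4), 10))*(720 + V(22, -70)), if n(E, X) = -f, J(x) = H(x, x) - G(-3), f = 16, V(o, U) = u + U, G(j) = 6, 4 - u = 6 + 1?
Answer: 304090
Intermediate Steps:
u = -3 (u = 4 - (6 + 1) = 4 - 1*7 = 4 - 7 = -3)
V(o, U) = -3 + U
J(x) = -11 (J(x) = -5 - 1*6 = -5 - 6 = -11)
n(E, X) = -16 (n(E, X) = -1*16 = -16)
(486 + n(J(-4), 10))*(720 + V(22, -70)) = (486 - 16)*(720 + (-3 - 70)) = 470*(720 - 73) = 470*647 = 304090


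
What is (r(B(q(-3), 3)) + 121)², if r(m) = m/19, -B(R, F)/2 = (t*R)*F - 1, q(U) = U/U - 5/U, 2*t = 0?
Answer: 5294601/361 ≈ 14666.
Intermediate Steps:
t = 0 (t = (½)*0 = 0)
q(U) = 1 - 5/U
B(R, F) = 2 (B(R, F) = -2*((0*R)*F - 1) = -2*(0*F - 1) = -2*(0 - 1) = -2*(-1) = 2)
r(m) = m/19 (r(m) = m*(1/19) = m/19)
(r(B(q(-3), 3)) + 121)² = ((1/19)*2 + 121)² = (2/19 + 121)² = (2301/19)² = 5294601/361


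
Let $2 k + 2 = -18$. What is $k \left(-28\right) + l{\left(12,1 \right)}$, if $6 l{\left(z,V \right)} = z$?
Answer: $282$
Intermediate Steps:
$k = -10$ ($k = -1 + \frac{1}{2} \left(-18\right) = -1 - 9 = -10$)
$l{\left(z,V \right)} = \frac{z}{6}$
$k \left(-28\right) + l{\left(12,1 \right)} = \left(-10\right) \left(-28\right) + \frac{1}{6} \cdot 12 = 280 + 2 = 282$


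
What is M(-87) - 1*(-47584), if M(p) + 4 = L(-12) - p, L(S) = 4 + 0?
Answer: 47671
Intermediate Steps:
L(S) = 4
M(p) = -p (M(p) = -4 + (4 - p) = -p)
M(-87) - 1*(-47584) = -1*(-87) - 1*(-47584) = 87 + 47584 = 47671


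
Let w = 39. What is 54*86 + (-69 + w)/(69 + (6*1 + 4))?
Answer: 366846/79 ≈ 4643.6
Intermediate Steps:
54*86 + (-69 + w)/(69 + (6*1 + 4)) = 54*86 + (-69 + 39)/(69 + (6*1 + 4)) = 4644 - 30/(69 + (6 + 4)) = 4644 - 30/(69 + 10) = 4644 - 30/79 = 366846/79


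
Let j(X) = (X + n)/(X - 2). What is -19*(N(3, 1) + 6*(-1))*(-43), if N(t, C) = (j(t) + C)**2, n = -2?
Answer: -1634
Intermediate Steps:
j(X) = 1 (j(X) = (X - 2)/(X - 2) = (-2 + X)/(-2 + X) = 1)
N(t, C) = (1 + C)**2
-19*(N(3, 1) + 6*(-1))*(-43) = -19*((1 + 1)**2 + 6*(-1))*(-43) = -19*(2**2 - 6)*(-43) = -19*(4 - 6)*(-43) = -19*(-2)*(-43) = 38*(-43) = -1634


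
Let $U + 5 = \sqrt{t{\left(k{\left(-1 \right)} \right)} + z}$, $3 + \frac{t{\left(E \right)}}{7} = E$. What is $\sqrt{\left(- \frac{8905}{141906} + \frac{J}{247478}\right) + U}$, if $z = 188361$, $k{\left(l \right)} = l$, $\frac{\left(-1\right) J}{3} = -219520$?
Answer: $\frac{\sqrt{-15112335028559606310 + 6292433590917859044 \sqrt{188333}}}{2508472362} \approx 20.774$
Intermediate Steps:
$J = 658560$ ($J = \left(-3\right) \left(-219520\right) = 658560$)
$t{\left(E \right)} = -21 + 7 E$
$U = -5 + \sqrt{188333}$ ($U = -5 + \sqrt{\left(-21 + 7 \left(-1\right)\right) + 188361} = -5 + \sqrt{\left(-21 - 7\right) + 188361} = -5 + \sqrt{-28 + 188361} = -5 + \sqrt{188333} \approx 428.97$)
$\sqrt{\left(- \frac{8905}{141906} + \frac{J}{247478}\right) + U} = \sqrt{\left(- \frac{8905}{141906} + \frac{658560}{247478}\right) - \left(5 - \sqrt{188333}\right)} = \sqrt{\left(\left(-8905\right) \frac{1}{141906} + 658560 \cdot \frac{1}{247478}\right) - \left(5 - \sqrt{188333}\right)} = \sqrt{\left(- \frac{8905}{141906} + \frac{47040}{17677}\right) - \left(5 - \sqrt{188333}\right)} = \sqrt{\frac{6517844555}{2508472362} - \left(5 - \sqrt{188333}\right)} = \sqrt{- \frac{6024517255}{2508472362} + \sqrt{188333}}$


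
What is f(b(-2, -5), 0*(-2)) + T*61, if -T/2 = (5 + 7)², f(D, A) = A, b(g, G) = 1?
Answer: -17568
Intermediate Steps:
T = -288 (T = -2*(5 + 7)² = -2*12² = -2*144 = -288)
f(b(-2, -5), 0*(-2)) + T*61 = 0*(-2) - 288*61 = 0 - 17568 = -17568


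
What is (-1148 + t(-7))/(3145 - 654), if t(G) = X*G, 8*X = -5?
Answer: -9149/19928 ≈ -0.45910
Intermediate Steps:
X = -5/8 (X = (⅛)*(-5) = -5/8 ≈ -0.62500)
t(G) = -5*G/8
(-1148 + t(-7))/(3145 - 654) = (-1148 - 5/8*(-7))/(3145 - 654) = (-1148 + 35/8)/2491 = -9149/8*1/2491 = -9149/19928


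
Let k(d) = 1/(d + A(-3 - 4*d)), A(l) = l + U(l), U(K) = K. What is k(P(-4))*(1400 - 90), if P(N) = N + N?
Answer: 131/5 ≈ 26.200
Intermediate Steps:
P(N) = 2*N
A(l) = 2*l (A(l) = l + l = 2*l)
k(d) = 1/(-6 - 7*d) (k(d) = 1/(d + 2*(-3 - 4*d)) = 1/(d + (-6 - 8*d)) = 1/(-6 - 7*d))
k(P(-4))*(1400 - 90) = (-1/(6 + 7*(2*(-4))))*(1400 - 90) = -1/(6 + 7*(-8))*1310 = -1/(6 - 56)*1310 = -1/(-50)*1310 = -1*(-1/50)*1310 = (1/50)*1310 = 131/5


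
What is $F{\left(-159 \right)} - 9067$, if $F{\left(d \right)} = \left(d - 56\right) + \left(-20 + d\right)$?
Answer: $-9461$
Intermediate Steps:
$F{\left(d \right)} = -76 + 2 d$ ($F{\left(d \right)} = \left(-56 + d\right) + \left(-20 + d\right) = -76 + 2 d$)
$F{\left(-159 \right)} - 9067 = \left(-76 + 2 \left(-159\right)\right) - 9067 = \left(-76 - 318\right) - 9067 = -394 - 9067 = -9461$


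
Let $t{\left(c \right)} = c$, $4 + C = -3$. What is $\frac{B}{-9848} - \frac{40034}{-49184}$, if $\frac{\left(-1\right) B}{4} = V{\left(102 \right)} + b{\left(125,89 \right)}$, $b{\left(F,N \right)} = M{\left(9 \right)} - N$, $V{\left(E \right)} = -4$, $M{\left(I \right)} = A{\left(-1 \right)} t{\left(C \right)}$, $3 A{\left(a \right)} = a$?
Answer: $\frac{70578269}{90818256} \approx 0.77714$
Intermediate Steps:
$C = -7$ ($C = -4 - 3 = -7$)
$A{\left(a \right)} = \frac{a}{3}$
$M{\left(I \right)} = \frac{7}{3}$ ($M{\left(I \right)} = \frac{1}{3} \left(-1\right) \left(-7\right) = \left(- \frac{1}{3}\right) \left(-7\right) = \frac{7}{3}$)
$b{\left(F,N \right)} = \frac{7}{3} - N$
$B = \frac{1088}{3}$ ($B = - 4 \left(-4 + \left(\frac{7}{3} - 89\right)\right) = - 4 \left(-4 - \frac{260}{3}\right) = \left(-4\right) \left(- \frac{272}{3}\right) = \frac{1088}{3} \approx 362.67$)
$\frac{B}{-9848} - \frac{40034}{-49184} = \frac{1088}{3 \left(-9848\right)} - \frac{40034}{-49184} = \frac{1088}{3} \left(- \frac{1}{9848}\right) - - \frac{20017}{24592} = - \frac{136}{3693} + \frac{20017}{24592} = \frac{70578269}{90818256}$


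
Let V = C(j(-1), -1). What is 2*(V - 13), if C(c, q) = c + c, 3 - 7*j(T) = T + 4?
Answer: -26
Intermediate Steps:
j(T) = -1/7 - T/7 (j(T) = 3/7 - (T + 4)/7 = 3/7 - (4 + T)/7 = 3/7 + (-4/7 - T/7) = -1/7 - T/7)
C(c, q) = 2*c
V = 0 (V = 2*(-1/7 - 1/7*(-1)) = 2*(-1/7 + 1/7) = 2*0 = 0)
2*(V - 13) = 2*(0 - 13) = 2*(-13) = -26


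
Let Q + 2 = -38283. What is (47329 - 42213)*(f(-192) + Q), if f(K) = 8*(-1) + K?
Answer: -196889260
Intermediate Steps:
f(K) = -8 + K
Q = -38285 (Q = -2 - 38283 = -38285)
(47329 - 42213)*(f(-192) + Q) = (47329 - 42213)*((-8 - 192) - 38285) = 5116*(-200 - 38285) = 5116*(-38485) = -196889260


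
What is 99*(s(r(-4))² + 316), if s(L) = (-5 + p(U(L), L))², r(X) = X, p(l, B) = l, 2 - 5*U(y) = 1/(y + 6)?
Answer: 795928419/10000 ≈ 79593.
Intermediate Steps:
U(y) = ⅖ - 1/(5*(6 + y)) (U(y) = ⅖ - 1/(5*(y + 6)) = ⅖ - 1/(5*(6 + y)))
s(L) = (-5 + (11 + 2*L)/(5*(6 + L)))²
99*(s(r(-4))² + 316) = 99*(((139 + 23*(-4))²/(25*(6 - 4)²))² + 316) = 99*(((1/25)*(139 - 92)²/2²)² + 316) = 99*(((1/25)*(¼)*47²)² + 316) = 99*(((1/25)*(¼)*2209)² + 316) = 99*((2209/100)² + 316) = 99*(4879681/10000 + 316) = 99*(8039681/10000) = 795928419/10000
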